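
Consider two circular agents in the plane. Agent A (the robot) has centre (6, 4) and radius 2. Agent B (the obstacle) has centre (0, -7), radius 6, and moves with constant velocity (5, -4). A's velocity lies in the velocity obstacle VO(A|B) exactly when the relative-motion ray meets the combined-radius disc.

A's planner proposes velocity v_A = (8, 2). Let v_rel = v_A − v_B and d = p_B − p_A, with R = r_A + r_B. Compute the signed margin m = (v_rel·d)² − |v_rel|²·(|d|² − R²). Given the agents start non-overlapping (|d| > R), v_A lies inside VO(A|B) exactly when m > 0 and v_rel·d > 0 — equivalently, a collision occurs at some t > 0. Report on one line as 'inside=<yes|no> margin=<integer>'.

d = (-6, -11),  |d|² = 157;  R = 2+6 = 8,  c = 157−8² = 93
v_rel = (3, 6),  |v_rel|² = 45;  v_rel·d = (3)·(-6) + (6)·(-11) = -84
45·t² + 168·t + 93 = 0  ⇒  m = (-84)² − 45·93 = 2871
m = 2871 > 0,  v_rel·d = -84 < 0  ⇒  outside

inside=no margin=2871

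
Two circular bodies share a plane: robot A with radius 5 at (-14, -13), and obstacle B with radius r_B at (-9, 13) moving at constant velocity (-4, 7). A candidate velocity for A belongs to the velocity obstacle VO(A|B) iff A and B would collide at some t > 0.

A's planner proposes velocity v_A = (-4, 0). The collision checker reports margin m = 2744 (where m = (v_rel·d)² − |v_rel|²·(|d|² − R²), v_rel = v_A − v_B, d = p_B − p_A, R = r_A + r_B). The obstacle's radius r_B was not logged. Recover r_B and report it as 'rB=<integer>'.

m = 2744
d = (5, 26);  v_rel = (0, -7),  |v_rel|² = 49
v_rel×d = (0)·(26) − (-7)·(5) = 35
since m = R²·49 − 35²:  R² = (1225 + 2744) / 49 = 81
R = √81 = 9  ⇒  r_B = 9 − 5 = 4

rB=4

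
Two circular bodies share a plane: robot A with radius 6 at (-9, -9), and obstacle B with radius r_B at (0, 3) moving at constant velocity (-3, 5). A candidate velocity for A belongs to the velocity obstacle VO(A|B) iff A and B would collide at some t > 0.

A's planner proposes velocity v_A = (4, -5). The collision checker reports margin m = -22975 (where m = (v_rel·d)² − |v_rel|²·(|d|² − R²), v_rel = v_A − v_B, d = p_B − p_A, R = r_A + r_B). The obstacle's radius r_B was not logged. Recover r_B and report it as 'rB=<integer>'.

m = -22975
d = (9, 12);  v_rel = (7, -10),  |v_rel|² = 149
v_rel×d = (7)·(12) − (-10)·(9) = 174
since m = R²·149 − 174²:  R² = (30276 + -22975) / 149 = 49
R = √49 = 7  ⇒  r_B = 7 − 6 = 1

rB=1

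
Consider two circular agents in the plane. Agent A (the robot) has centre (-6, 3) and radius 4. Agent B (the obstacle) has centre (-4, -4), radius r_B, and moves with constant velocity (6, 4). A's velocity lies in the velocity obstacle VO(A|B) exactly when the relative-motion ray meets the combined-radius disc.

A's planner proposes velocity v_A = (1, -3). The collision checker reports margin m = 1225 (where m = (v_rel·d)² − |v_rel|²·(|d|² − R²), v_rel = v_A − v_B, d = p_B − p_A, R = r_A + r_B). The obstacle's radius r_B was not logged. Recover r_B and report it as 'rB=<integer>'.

m = 1225
d = (2, -7);  v_rel = (-5, -7),  |v_rel|² = 74
v_rel×d = (-5)·(-7) − (-7)·(2) = 49
since m = R²·74 − 49²:  R² = (2401 + 1225) / 74 = 49
R = √49 = 7  ⇒  r_B = 7 − 4 = 3

rB=3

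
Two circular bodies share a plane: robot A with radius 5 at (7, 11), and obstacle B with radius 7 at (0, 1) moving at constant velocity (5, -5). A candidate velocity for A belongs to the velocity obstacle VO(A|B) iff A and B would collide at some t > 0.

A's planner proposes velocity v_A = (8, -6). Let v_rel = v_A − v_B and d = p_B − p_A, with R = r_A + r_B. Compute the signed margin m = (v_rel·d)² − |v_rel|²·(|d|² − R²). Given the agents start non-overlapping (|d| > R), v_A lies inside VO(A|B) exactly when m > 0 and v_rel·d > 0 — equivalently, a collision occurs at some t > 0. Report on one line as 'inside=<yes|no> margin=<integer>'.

d = (-7, -10),  |d|² = 149;  R = 5+7 = 12,  c = 149−12² = 5
v_rel = (3, -1),  |v_rel|² = 10;  v_rel·d = (3)·(-7) + (-1)·(-10) = -11
10·t² + 22·t + 5 = 0  ⇒  m = (-11)² − 10·5 = 71
m = 71 > 0,  v_rel·d = -11 < 0  ⇒  outside

inside=no margin=71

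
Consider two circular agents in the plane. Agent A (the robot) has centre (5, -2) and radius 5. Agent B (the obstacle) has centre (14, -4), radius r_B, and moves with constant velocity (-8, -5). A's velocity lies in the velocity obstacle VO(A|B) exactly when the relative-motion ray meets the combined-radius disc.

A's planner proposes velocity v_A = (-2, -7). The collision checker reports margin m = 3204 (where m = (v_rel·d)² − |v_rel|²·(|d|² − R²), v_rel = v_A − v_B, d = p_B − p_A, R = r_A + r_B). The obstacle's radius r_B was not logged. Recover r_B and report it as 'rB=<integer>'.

m = 3204
d = (9, -2);  v_rel = (6, -2),  |v_rel|² = 40
v_rel×d = (6)·(-2) − (-2)·(9) = 6
since m = R²·40 − 6²:  R² = (36 + 3204) / 40 = 81
R = √81 = 9  ⇒  r_B = 9 − 5 = 4

rB=4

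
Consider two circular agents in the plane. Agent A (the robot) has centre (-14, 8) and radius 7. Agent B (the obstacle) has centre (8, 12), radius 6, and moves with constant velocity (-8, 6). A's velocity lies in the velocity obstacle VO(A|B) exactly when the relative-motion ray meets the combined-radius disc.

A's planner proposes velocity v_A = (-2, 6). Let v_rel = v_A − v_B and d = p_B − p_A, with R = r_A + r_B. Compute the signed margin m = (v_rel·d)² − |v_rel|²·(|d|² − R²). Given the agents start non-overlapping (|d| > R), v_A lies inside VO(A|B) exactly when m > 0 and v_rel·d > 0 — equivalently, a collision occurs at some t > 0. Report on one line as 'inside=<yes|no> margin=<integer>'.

d = (22, 4),  |d|² = 500;  R = 7+6 = 13,  c = 500−13² = 331
v_rel = (6, 0),  |v_rel|² = 36;  v_rel·d = (6)·(22) + (0)·(4) = 132
36·t² − 264·t + 331 = 0  ⇒  m = 132² − 36·331 = 5508
m = 5508 > 0,  v_rel·d = 132 > 0  ⇒  inside

inside=yes margin=5508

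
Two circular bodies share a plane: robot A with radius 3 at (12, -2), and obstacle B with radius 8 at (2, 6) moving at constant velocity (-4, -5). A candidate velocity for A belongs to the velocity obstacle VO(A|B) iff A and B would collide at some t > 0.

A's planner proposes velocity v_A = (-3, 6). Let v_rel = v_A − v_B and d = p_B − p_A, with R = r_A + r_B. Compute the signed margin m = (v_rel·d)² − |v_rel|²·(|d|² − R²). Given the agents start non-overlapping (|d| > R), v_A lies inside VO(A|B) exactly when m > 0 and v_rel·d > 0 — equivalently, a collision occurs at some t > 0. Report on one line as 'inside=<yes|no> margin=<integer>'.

d = (-10, 8),  |d|² = 164;  R = 3+8 = 11,  c = 164−11² = 43
v_rel = (1, 11),  |v_rel|² = 122;  v_rel·d = (1)·(-10) + (11)·(8) = 78
122·t² − 156·t + 43 = 0  ⇒  m = 78² − 122·43 = 838
m = 838 > 0,  v_rel·d = 78 > 0  ⇒  inside

inside=yes margin=838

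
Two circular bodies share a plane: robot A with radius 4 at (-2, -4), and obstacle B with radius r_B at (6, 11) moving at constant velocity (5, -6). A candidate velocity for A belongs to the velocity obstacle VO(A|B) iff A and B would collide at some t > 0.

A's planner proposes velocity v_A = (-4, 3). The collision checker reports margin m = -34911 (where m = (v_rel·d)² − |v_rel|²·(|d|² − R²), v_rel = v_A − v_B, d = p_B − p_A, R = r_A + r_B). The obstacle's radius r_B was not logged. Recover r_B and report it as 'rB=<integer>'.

m = -34911
d = (8, 15);  v_rel = (-9, 9),  |v_rel|² = 162
v_rel×d = (-9)·(15) − (9)·(8) = -207
since m = R²·162 − (-207)²:  R² = (42849 + -34911) / 162 = 49
R = √49 = 7  ⇒  r_B = 7 − 4 = 3

rB=3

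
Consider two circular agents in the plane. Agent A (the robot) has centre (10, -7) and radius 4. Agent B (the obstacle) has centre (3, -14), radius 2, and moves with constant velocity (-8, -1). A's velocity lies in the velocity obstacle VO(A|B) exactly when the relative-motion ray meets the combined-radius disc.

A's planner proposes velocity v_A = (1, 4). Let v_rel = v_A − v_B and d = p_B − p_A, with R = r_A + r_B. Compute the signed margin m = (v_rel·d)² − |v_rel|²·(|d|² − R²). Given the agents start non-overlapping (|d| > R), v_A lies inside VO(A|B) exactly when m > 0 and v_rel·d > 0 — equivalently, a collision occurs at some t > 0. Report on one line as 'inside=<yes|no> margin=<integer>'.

d = (-7, -7),  |d|² = 98;  R = 4+2 = 6,  c = 98−6² = 62
v_rel = (9, 5),  |v_rel|² = 106;  v_rel·d = (9)·(-7) + (5)·(-7) = -98
106·t² + 196·t + 62 = 0  ⇒  m = (-98)² − 106·62 = 3032
m = 3032 > 0,  v_rel·d = -98 < 0  ⇒  outside

inside=no margin=3032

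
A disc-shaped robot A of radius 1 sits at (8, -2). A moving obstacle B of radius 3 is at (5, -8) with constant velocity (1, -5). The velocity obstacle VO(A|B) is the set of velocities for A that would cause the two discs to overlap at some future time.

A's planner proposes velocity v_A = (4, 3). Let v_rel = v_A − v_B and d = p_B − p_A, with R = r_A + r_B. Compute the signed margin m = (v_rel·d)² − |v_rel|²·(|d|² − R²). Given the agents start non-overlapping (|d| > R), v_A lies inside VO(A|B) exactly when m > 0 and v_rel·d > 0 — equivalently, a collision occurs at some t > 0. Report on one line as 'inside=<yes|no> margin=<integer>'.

d = (-3, -6),  |d|² = 45;  R = 1+3 = 4,  c = 45−4² = 29
v_rel = (3, 8),  |v_rel|² = 73;  v_rel·d = (3)·(-3) + (8)·(-6) = -57
73·t² + 114·t + 29 = 0  ⇒  m = (-57)² − 73·29 = 1132
m = 1132 > 0,  v_rel·d = -57 < 0  ⇒  outside

inside=no margin=1132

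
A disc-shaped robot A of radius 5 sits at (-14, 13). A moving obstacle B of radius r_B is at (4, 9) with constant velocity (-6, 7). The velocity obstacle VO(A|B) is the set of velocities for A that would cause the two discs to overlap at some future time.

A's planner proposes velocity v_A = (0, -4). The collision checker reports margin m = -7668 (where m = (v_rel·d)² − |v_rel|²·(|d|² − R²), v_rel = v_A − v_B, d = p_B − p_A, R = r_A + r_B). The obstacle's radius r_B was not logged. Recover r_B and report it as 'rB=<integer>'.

m = -7668
d = (18, -4);  v_rel = (6, -11),  |v_rel|² = 157
v_rel×d = (6)·(-4) − (-11)·(18) = 174
since m = R²·157 − 174²:  R² = (30276 + -7668) / 157 = 144
R = √144 = 12  ⇒  r_B = 12 − 5 = 7

rB=7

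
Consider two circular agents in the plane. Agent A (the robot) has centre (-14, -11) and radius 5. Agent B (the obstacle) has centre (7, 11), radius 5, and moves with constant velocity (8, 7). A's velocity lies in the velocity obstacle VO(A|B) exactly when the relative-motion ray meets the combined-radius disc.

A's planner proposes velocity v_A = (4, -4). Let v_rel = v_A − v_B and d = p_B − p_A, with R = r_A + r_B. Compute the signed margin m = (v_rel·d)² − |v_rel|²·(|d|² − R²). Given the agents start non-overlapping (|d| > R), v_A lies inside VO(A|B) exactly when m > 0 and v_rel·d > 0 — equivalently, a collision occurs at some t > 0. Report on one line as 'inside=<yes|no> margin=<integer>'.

d = (21, 22),  |d|² = 925;  R = 5+5 = 10,  c = 925−10² = 825
v_rel = (-4, -11),  |v_rel|² = 137;  v_rel·d = (-4)·(21) + (-11)·(22) = -326
137·t² + 652·t + 825 = 0  ⇒  m = (-326)² − 137·825 = -6749
m = -6749 < 0,  v_rel·d = -326 < 0  ⇒  outside

inside=no margin=-6749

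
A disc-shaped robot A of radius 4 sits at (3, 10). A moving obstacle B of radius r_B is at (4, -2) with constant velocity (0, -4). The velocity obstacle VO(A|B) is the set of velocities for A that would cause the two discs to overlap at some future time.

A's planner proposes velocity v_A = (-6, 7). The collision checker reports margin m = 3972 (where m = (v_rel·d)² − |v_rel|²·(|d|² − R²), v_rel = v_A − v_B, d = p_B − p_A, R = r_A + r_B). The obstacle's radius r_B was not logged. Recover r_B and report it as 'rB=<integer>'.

m = 3972
d = (1, -12);  v_rel = (-6, 11),  |v_rel|² = 157
v_rel×d = (-6)·(-12) − (11)·(1) = 61
since m = R²·157 − 61²:  R² = (3721 + 3972) / 157 = 49
R = √49 = 7  ⇒  r_B = 7 − 4 = 3

rB=3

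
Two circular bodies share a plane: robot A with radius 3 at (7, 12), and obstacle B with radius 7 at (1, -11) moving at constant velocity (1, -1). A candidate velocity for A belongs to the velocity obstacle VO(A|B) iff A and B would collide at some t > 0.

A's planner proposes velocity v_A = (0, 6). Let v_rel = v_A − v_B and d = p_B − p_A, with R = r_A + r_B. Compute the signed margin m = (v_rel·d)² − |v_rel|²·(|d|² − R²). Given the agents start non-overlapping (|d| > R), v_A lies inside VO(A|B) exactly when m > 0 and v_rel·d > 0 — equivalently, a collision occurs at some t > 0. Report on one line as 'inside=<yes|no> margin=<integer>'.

d = (-6, -23),  |d|² = 565;  R = 3+7 = 10,  c = 565−10² = 465
v_rel = (-1, 7),  |v_rel|² = 50;  v_rel·d = (-1)·(-6) + (7)·(-23) = -155
50·t² + 310·t + 465 = 0  ⇒  m = (-155)² − 50·465 = 775
m = 775 > 0,  v_rel·d = -155 < 0  ⇒  outside

inside=no margin=775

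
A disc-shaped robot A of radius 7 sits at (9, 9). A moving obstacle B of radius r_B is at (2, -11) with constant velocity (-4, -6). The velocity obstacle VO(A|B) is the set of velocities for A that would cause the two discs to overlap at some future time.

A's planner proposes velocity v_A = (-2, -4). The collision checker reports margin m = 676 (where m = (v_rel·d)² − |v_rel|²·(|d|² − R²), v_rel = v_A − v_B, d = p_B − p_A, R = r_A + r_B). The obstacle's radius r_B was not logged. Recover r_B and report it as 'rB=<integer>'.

m = 676
d = (-7, -20);  v_rel = (2, 2),  |v_rel|² = 8
v_rel×d = (2)·(-20) − (2)·(-7) = -26
since m = R²·8 − (-26)²:  R² = (676 + 676) / 8 = 169
R = √169 = 13  ⇒  r_B = 13 − 7 = 6

rB=6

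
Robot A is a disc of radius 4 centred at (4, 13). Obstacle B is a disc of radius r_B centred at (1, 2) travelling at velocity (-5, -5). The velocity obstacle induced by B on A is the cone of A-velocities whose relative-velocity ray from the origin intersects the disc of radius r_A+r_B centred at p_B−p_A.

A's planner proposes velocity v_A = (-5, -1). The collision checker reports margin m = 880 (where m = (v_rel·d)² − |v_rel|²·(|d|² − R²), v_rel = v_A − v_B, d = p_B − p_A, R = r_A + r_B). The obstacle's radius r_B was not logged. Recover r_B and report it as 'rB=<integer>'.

m = 880
d = (-3, -11);  v_rel = (0, 4),  |v_rel|² = 16
v_rel×d = (0)·(-11) − (4)·(-3) = 12
since m = R²·16 − 12²:  R² = (144 + 880) / 16 = 64
R = √64 = 8  ⇒  r_B = 8 − 4 = 4

rB=4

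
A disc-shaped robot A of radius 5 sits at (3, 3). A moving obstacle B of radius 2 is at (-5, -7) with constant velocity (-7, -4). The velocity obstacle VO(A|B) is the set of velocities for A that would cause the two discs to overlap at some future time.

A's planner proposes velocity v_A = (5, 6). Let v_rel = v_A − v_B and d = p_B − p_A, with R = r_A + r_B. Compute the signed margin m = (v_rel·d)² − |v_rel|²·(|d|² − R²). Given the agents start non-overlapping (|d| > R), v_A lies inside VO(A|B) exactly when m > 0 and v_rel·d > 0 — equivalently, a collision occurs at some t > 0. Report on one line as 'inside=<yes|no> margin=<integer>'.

d = (-8, -10),  |d|² = 164;  R = 5+2 = 7,  c = 164−7² = 115
v_rel = (12, 10),  |v_rel|² = 244;  v_rel·d = (12)·(-8) + (10)·(-10) = -196
244·t² + 392·t + 115 = 0  ⇒  m = (-196)² − 244·115 = 10356
m = 10356 > 0,  v_rel·d = -196 < 0  ⇒  outside

inside=no margin=10356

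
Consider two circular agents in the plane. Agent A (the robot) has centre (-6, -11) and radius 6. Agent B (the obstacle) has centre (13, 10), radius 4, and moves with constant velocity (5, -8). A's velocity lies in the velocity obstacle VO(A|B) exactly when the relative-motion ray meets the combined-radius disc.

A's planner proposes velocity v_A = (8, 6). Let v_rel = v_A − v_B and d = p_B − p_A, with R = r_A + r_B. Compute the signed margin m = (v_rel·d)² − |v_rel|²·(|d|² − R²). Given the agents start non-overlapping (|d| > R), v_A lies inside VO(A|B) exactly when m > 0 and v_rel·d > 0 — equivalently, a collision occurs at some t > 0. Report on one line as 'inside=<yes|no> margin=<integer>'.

d = (19, 21),  |d|² = 802;  R = 6+4 = 10,  c = 802−10² = 702
v_rel = (3, 14),  |v_rel|² = 205;  v_rel·d = (3)·(19) + (14)·(21) = 351
205·t² − 702·t + 702 = 0  ⇒  m = 351² − 205·702 = -20709
m = -20709 < 0,  v_rel·d = 351 > 0  ⇒  outside

inside=no margin=-20709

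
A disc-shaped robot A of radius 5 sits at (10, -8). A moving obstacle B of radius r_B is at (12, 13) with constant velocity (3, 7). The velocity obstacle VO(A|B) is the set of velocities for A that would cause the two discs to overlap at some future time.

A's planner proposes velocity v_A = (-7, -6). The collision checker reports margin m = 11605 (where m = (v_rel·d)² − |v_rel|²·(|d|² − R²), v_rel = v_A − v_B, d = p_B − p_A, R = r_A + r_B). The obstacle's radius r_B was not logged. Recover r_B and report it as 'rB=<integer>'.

m = 11605
d = (2, 21);  v_rel = (-10, -13),  |v_rel|² = 269
v_rel×d = (-10)·(21) − (-13)·(2) = -184
since m = R²·269 − (-184)²:  R² = (33856 + 11605) / 269 = 169
R = √169 = 13  ⇒  r_B = 13 − 5 = 8

rB=8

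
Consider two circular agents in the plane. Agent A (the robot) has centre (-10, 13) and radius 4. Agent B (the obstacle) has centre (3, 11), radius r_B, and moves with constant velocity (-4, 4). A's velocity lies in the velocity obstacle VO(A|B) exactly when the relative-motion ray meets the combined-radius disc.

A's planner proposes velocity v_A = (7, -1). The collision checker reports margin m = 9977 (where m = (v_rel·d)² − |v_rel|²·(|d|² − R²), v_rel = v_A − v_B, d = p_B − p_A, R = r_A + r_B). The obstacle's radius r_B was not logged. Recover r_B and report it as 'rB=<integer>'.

m = 9977
d = (13, -2);  v_rel = (11, -5),  |v_rel|² = 146
v_rel×d = (11)·(-2) − (-5)·(13) = 43
since m = R²·146 − 43²:  R² = (1849 + 9977) / 146 = 81
R = √81 = 9  ⇒  r_B = 9 − 4 = 5

rB=5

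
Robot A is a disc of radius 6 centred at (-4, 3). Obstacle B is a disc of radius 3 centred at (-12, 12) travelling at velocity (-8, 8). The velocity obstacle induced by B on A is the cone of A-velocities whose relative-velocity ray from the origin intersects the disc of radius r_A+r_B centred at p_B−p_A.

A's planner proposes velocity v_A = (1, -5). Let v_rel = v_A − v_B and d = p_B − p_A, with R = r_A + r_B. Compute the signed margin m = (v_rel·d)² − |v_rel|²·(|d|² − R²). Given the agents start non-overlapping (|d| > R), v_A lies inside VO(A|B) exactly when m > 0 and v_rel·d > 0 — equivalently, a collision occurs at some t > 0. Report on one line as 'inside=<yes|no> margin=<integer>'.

d = (-8, 9),  |d|² = 145;  R = 6+3 = 9,  c = 145−9² = 64
v_rel = (9, -13),  |v_rel|² = 250;  v_rel·d = (9)·(-8) + (-13)·(9) = -189
250·t² + 378·t + 64 = 0  ⇒  m = (-189)² − 250·64 = 19721
m = 19721 > 0,  v_rel·d = -189 < 0  ⇒  outside

inside=no margin=19721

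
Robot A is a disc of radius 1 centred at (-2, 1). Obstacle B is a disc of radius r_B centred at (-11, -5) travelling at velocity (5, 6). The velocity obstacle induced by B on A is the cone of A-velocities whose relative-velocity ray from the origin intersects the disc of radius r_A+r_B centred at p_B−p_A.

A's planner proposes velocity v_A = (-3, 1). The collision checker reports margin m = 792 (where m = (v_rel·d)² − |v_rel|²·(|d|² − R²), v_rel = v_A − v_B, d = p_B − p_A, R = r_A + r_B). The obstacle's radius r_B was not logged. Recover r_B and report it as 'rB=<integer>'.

m = 792
d = (-9, -6);  v_rel = (-8, -5),  |v_rel|² = 89
v_rel×d = (-8)·(-6) − (-5)·(-9) = 3
since m = R²·89 − 3²:  R² = (9 + 792) / 89 = 9
R = √9 = 3  ⇒  r_B = 3 − 1 = 2

rB=2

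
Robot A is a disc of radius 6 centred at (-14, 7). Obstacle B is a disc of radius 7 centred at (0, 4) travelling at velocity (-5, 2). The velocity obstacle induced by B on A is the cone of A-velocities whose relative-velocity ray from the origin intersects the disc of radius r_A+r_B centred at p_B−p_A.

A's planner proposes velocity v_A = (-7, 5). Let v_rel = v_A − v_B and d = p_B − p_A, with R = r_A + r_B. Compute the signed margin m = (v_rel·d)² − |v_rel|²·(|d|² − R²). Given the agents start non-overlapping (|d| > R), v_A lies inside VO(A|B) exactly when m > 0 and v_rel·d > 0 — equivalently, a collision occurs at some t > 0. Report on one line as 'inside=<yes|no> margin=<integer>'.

d = (14, -3),  |d|² = 205;  R = 6+7 = 13,  c = 205−13² = 36
v_rel = (-2, 3),  |v_rel|² = 13;  v_rel·d = (-2)·(14) + (3)·(-3) = -37
13·t² + 74·t + 36 = 0  ⇒  m = (-37)² − 13·36 = 901
m = 901 > 0,  v_rel·d = -37 < 0  ⇒  outside

inside=no margin=901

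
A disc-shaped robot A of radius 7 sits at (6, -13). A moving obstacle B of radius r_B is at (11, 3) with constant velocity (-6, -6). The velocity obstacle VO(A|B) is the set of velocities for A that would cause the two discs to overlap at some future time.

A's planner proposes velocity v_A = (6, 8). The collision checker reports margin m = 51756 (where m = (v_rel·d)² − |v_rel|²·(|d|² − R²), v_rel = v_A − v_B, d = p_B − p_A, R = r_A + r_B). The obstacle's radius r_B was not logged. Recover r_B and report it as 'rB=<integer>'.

m = 51756
d = (5, 16);  v_rel = (12, 14),  |v_rel|² = 340
v_rel×d = (12)·(16) − (14)·(5) = 122
since m = R²·340 − 122²:  R² = (14884 + 51756) / 340 = 196
R = √196 = 14  ⇒  r_B = 14 − 7 = 7

rB=7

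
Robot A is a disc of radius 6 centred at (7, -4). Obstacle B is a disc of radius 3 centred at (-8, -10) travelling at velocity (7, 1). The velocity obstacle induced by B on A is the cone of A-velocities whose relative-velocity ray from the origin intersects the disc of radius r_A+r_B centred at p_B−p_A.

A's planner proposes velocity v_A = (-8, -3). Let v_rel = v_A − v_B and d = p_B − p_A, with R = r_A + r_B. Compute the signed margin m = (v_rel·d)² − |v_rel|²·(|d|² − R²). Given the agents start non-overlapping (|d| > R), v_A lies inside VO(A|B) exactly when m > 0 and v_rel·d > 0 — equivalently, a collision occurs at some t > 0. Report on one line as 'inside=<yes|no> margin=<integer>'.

d = (-15, -6),  |d|² = 261;  R = 6+3 = 9,  c = 261−9² = 180
v_rel = (-15, -4),  |v_rel|² = 241;  v_rel·d = (-15)·(-15) + (-4)·(-6) = 249
241·t² − 498·t + 180 = 0  ⇒  m = 249² − 241·180 = 18621
m = 18621 > 0,  v_rel·d = 249 > 0  ⇒  inside

inside=yes margin=18621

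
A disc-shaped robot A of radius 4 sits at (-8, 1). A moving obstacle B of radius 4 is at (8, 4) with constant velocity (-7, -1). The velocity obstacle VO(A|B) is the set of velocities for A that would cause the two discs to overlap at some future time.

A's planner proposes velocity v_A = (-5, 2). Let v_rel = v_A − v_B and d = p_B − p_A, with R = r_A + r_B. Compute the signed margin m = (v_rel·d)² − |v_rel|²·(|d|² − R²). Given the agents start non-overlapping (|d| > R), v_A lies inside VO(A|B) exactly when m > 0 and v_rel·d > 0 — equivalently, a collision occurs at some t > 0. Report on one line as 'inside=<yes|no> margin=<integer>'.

d = (16, 3),  |d|² = 265;  R = 4+4 = 8,  c = 265−8² = 201
v_rel = (2, 3),  |v_rel|² = 13;  v_rel·d = (2)·(16) + (3)·(3) = 41
13·t² − 82·t + 201 = 0  ⇒  m = 41² − 13·201 = -932
m = -932 < 0,  v_rel·d = 41 > 0  ⇒  outside

inside=no margin=-932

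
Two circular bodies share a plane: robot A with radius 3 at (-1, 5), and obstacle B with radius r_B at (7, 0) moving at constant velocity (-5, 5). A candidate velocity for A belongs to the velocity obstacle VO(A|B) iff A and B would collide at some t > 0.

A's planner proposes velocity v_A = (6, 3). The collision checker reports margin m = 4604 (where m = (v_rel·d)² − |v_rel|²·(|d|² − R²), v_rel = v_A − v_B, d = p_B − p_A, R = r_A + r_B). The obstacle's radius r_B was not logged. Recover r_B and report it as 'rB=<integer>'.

m = 4604
d = (8, -5);  v_rel = (11, -2),  |v_rel|² = 125
v_rel×d = (11)·(-5) − (-2)·(8) = -39
since m = R²·125 − (-39)²:  R² = (1521 + 4604) / 125 = 49
R = √49 = 7  ⇒  r_B = 7 − 3 = 4

rB=4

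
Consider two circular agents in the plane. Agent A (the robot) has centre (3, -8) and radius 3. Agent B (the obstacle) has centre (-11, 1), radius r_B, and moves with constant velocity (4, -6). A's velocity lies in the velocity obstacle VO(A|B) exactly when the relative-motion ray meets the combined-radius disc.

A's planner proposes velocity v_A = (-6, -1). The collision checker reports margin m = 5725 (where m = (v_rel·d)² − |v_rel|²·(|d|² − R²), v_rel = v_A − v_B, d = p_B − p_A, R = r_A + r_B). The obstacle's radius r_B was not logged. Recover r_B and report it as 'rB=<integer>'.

m = 5725
d = (-14, 9);  v_rel = (-10, 5),  |v_rel|² = 125
v_rel×d = (-10)·(9) − (5)·(-14) = -20
since m = R²·125 − (-20)²:  R² = (400 + 5725) / 125 = 49
R = √49 = 7  ⇒  r_B = 7 − 3 = 4

rB=4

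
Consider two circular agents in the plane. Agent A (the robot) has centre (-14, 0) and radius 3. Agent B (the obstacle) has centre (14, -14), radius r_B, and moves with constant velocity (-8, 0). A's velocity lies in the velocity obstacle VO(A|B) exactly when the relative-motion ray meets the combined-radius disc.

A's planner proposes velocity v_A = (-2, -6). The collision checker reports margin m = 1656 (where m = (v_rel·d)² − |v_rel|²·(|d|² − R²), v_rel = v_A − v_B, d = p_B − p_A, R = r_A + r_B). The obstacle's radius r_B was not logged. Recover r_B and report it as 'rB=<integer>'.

m = 1656
d = (28, -14);  v_rel = (6, -6),  |v_rel|² = 72
v_rel×d = (6)·(-14) − (-6)·(28) = 84
since m = R²·72 − 84²:  R² = (7056 + 1656) / 72 = 121
R = √121 = 11  ⇒  r_B = 11 − 3 = 8

rB=8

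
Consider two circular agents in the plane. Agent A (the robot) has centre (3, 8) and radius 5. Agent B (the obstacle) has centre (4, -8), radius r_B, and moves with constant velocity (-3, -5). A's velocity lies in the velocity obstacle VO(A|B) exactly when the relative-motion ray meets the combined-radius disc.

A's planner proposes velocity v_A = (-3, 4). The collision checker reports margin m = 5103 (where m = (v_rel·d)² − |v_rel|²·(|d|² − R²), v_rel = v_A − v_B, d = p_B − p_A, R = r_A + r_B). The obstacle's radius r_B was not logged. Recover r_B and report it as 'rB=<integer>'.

m = 5103
d = (1, -16);  v_rel = (0, 9),  |v_rel|² = 81
v_rel×d = (0)·(-16) − (9)·(1) = -9
since m = R²·81 − (-9)²:  R² = (81 + 5103) / 81 = 64
R = √64 = 8  ⇒  r_B = 8 − 5 = 3

rB=3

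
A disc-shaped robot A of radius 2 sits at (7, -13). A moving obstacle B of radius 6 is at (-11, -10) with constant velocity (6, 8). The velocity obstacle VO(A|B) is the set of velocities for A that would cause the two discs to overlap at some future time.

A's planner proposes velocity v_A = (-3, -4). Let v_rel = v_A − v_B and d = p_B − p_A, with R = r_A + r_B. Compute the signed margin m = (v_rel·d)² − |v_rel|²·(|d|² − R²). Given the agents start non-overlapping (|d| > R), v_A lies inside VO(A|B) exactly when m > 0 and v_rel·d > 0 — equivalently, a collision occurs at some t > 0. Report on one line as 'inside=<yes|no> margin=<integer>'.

d = (-18, 3),  |d|² = 333;  R = 2+6 = 8,  c = 333−8² = 269
v_rel = (-9, -12),  |v_rel|² = 225;  v_rel·d = (-9)·(-18) + (-12)·(3) = 126
225·t² − 252·t + 269 = 0  ⇒  m = 126² − 225·269 = -44649
m = -44649 < 0,  v_rel·d = 126 > 0  ⇒  outside

inside=no margin=-44649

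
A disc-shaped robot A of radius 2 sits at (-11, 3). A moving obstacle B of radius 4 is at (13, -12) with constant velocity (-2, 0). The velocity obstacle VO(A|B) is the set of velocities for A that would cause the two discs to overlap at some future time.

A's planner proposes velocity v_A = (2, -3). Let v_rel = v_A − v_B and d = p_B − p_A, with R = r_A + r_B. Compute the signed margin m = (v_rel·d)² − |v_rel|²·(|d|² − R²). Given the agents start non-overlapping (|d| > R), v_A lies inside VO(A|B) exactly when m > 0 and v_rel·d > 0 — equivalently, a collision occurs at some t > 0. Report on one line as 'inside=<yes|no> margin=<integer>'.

d = (24, -15),  |d|² = 801;  R = 2+4 = 6,  c = 801−6² = 765
v_rel = (4, -3),  |v_rel|² = 25;  v_rel·d = (4)·(24) + (-3)·(-15) = 141
25·t² − 282·t + 765 = 0  ⇒  m = 141² − 25·765 = 756
m = 756 > 0,  v_rel·d = 141 > 0  ⇒  inside

inside=yes margin=756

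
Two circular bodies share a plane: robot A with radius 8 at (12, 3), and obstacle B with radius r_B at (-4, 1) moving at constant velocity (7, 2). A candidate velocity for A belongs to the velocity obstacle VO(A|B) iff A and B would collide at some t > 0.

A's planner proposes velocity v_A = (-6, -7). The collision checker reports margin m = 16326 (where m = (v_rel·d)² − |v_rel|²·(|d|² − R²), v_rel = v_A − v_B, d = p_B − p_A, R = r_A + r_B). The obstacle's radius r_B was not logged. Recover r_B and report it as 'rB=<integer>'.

m = 16326
d = (-16, -2);  v_rel = (-13, -9),  |v_rel|² = 250
v_rel×d = (-13)·(-2) − (-9)·(-16) = -118
since m = R²·250 − (-118)²:  R² = (13924 + 16326) / 250 = 121
R = √121 = 11  ⇒  r_B = 11 − 8 = 3

rB=3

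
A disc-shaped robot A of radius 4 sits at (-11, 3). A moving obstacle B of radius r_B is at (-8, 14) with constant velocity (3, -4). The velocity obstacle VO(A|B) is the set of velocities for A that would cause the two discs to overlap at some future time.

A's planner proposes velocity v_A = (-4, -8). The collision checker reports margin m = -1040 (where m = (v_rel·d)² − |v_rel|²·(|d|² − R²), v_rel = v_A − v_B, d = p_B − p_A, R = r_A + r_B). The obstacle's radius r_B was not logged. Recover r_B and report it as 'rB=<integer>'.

m = -1040
d = (3, 11);  v_rel = (-7, -4),  |v_rel|² = 65
v_rel×d = (-7)·(11) − (-4)·(3) = -65
since m = R²·65 − (-65)²:  R² = (4225 + -1040) / 65 = 49
R = √49 = 7  ⇒  r_B = 7 − 4 = 3

rB=3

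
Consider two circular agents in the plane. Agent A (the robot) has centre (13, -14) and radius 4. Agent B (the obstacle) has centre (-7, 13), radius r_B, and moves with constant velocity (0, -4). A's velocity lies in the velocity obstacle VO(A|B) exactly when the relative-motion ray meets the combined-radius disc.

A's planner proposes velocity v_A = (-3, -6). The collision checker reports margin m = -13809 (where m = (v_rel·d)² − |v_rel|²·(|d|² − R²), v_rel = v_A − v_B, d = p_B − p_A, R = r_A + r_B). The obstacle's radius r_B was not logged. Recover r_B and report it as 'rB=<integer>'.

m = -13809
d = (-20, 27);  v_rel = (-3, -2),  |v_rel|² = 13
v_rel×d = (-3)·(27) − (-2)·(-20) = -121
since m = R²·13 − (-121)²:  R² = (14641 + -13809) / 13 = 64
R = √64 = 8  ⇒  r_B = 8 − 4 = 4

rB=4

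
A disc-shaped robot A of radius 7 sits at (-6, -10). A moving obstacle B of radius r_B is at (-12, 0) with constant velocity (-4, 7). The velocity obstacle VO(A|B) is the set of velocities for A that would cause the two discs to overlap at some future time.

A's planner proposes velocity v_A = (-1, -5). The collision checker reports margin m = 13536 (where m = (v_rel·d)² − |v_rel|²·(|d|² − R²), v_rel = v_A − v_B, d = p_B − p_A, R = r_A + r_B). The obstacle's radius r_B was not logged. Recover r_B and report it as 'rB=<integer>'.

m = 13536
d = (-6, 10);  v_rel = (3, -12),  |v_rel|² = 153
v_rel×d = (3)·(10) − (-12)·(-6) = -42
since m = R²·153 − (-42)²:  R² = (1764 + 13536) / 153 = 100
R = √100 = 10  ⇒  r_B = 10 − 7 = 3

rB=3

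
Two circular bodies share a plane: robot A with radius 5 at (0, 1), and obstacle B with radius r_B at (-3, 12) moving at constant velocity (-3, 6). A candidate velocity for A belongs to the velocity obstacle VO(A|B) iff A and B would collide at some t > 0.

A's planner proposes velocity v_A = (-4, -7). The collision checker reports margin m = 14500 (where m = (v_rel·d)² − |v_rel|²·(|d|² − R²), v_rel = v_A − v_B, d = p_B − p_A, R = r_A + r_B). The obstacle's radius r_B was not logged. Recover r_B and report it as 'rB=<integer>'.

m = 14500
d = (-3, 11);  v_rel = (-1, -13),  |v_rel|² = 170
v_rel×d = (-1)·(11) − (-13)·(-3) = -50
since m = R²·170 − (-50)²:  R² = (2500 + 14500) / 170 = 100
R = √100 = 10  ⇒  r_B = 10 − 5 = 5

rB=5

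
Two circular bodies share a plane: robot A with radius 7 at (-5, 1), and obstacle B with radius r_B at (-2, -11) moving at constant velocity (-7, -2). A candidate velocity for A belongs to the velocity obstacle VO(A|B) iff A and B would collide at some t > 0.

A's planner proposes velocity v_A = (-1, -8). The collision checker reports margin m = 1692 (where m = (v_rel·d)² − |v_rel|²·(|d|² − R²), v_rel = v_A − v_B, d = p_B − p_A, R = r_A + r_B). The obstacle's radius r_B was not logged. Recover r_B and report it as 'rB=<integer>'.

m = 1692
d = (3, -12);  v_rel = (6, -6),  |v_rel|² = 72
v_rel×d = (6)·(-12) − (-6)·(3) = -54
since m = R²·72 − (-54)²:  R² = (2916 + 1692) / 72 = 64
R = √64 = 8  ⇒  r_B = 8 − 7 = 1

rB=1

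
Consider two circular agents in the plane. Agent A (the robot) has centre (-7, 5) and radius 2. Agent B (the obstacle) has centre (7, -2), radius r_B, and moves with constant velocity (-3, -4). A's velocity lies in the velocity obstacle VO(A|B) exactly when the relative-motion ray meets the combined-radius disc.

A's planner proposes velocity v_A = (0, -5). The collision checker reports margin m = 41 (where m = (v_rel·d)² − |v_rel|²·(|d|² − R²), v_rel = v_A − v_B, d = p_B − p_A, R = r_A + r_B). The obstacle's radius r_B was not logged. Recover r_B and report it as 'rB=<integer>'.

m = 41
d = (14, -7);  v_rel = (3, -1),  |v_rel|² = 10
v_rel×d = (3)·(-7) − (-1)·(14) = -7
since m = R²·10 − (-7)²:  R² = (49 + 41) / 10 = 9
R = √9 = 3  ⇒  r_B = 3 − 2 = 1

rB=1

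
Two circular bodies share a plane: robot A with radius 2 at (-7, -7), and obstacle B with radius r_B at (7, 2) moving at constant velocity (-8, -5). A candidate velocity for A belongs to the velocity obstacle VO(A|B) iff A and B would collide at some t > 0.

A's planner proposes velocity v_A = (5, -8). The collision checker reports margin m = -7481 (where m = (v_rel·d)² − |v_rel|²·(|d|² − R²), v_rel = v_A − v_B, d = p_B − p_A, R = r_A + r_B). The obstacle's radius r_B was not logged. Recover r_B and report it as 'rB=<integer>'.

m = -7481
d = (14, 9);  v_rel = (13, -3),  |v_rel|² = 178
v_rel×d = (13)·(9) − (-3)·(14) = 159
since m = R²·178 − 159²:  R² = (25281 + -7481) / 178 = 100
R = √100 = 10  ⇒  r_B = 10 − 2 = 8

rB=8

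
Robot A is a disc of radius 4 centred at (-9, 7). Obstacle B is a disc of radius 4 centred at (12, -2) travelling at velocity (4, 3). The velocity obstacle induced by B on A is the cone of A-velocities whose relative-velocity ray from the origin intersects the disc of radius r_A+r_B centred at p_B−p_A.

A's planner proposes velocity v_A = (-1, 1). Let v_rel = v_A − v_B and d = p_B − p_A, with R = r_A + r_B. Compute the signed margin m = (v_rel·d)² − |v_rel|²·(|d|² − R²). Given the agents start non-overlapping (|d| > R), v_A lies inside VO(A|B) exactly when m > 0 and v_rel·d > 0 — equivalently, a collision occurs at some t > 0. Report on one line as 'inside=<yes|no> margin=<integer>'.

d = (21, -9),  |d|² = 522;  R = 4+4 = 8,  c = 522−8² = 458
v_rel = (-5, -2),  |v_rel|² = 29;  v_rel·d = (-5)·(21) + (-2)·(-9) = -87
29·t² + 174·t + 458 = 0  ⇒  m = (-87)² − 29·458 = -5713
m = -5713 < 0,  v_rel·d = -87 < 0  ⇒  outside

inside=no margin=-5713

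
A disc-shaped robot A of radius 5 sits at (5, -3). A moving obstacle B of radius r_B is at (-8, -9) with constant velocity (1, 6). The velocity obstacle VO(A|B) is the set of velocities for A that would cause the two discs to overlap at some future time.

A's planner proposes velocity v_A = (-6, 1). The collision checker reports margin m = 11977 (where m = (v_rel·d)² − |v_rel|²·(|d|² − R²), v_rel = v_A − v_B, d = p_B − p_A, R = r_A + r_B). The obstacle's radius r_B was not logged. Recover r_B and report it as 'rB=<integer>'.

m = 11977
d = (-13, -6);  v_rel = (-7, -5),  |v_rel|² = 74
v_rel×d = (-7)·(-6) − (-5)·(-13) = -23
since m = R²·74 − (-23)²:  R² = (529 + 11977) / 74 = 169
R = √169 = 13  ⇒  r_B = 13 − 5 = 8

rB=8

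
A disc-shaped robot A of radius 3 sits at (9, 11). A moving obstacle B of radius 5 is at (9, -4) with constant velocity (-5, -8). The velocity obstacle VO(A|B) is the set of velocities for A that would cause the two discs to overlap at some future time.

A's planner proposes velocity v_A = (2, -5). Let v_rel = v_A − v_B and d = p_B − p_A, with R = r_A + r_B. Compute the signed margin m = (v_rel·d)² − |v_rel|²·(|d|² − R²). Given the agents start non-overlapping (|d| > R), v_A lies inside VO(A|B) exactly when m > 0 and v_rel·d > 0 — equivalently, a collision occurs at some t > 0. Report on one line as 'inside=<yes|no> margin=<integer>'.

d = (0, -15),  |d|² = 225;  R = 3+5 = 8,  c = 225−8² = 161
v_rel = (7, 3),  |v_rel|² = 58;  v_rel·d = (7)·(0) + (3)·(-15) = -45
58·t² + 90·t + 161 = 0  ⇒  m = (-45)² − 58·161 = -7313
m = -7313 < 0,  v_rel·d = -45 < 0  ⇒  outside

inside=no margin=-7313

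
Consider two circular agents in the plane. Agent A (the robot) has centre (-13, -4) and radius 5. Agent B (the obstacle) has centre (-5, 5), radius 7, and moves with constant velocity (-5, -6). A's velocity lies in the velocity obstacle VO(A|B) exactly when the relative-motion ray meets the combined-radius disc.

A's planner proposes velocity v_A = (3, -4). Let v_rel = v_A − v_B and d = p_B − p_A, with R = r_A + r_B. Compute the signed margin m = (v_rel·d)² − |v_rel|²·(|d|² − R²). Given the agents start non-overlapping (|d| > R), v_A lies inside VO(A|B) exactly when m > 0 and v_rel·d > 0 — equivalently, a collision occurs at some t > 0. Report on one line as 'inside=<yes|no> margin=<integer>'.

d = (8, 9),  |d|² = 145;  R = 5+7 = 12,  c = 145−12² = 1
v_rel = (8, 2),  |v_rel|² = 68;  v_rel·d = (8)·(8) + (2)·(9) = 82
68·t² − 164·t + 1 = 0  ⇒  m = 82² − 68·1 = 6656
m = 6656 > 0,  v_rel·d = 82 > 0  ⇒  inside

inside=yes margin=6656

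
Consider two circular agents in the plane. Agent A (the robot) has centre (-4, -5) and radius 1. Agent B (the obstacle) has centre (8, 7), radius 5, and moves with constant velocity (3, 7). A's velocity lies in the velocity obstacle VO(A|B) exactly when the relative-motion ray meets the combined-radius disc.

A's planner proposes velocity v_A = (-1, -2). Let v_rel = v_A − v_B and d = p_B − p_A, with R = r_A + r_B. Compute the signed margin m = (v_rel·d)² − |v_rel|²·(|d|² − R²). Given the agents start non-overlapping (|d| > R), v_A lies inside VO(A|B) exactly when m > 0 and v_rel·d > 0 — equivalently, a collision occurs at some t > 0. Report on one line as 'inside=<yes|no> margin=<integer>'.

d = (12, 12),  |d|² = 288;  R = 1+5 = 6,  c = 288−6² = 252
v_rel = (-4, -9),  |v_rel|² = 97;  v_rel·d = (-4)·(12) + (-9)·(12) = -156
97·t² + 312·t + 252 = 0  ⇒  m = (-156)² − 97·252 = -108
m = -108 < 0,  v_rel·d = -156 < 0  ⇒  outside

inside=no margin=-108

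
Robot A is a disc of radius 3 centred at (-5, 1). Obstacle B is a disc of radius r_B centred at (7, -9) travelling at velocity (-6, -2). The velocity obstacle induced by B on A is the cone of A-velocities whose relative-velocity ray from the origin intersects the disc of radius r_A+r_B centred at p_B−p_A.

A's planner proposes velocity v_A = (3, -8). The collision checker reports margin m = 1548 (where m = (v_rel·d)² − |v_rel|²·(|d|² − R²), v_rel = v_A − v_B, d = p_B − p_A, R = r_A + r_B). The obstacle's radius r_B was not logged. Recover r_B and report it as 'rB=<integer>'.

m = 1548
d = (12, -10);  v_rel = (9, -6),  |v_rel|² = 117
v_rel×d = (9)·(-10) − (-6)·(12) = -18
since m = R²·117 − (-18)²:  R² = (324 + 1548) / 117 = 16
R = √16 = 4  ⇒  r_B = 4 − 3 = 1

rB=1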